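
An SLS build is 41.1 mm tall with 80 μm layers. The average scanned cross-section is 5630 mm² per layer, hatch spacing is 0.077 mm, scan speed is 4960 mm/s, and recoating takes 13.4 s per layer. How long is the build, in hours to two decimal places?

Layer count = ceil(41.1 / 0.08) = 514.
Hatch length per layer = 5630 / 0.077 = 73116.9 mm.
Laser time per layer = 73116.9 / 4960 = 14.7413 s.
Per-layer time = 14.7413 + 13.4, so 28.1413 s.
514 layers × 28.1413 s/layer = 14464.6282 s, i.e. 4.02 hours.

4.02 hours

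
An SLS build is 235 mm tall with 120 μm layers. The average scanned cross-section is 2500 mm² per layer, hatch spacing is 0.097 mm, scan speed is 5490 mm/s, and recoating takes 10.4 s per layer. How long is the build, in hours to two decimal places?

Number of layers: 235 / 0.12 → 1959 (rounded up).
Scan path per layer = 2500 / 0.097 = 25773.2 mm.
Laser time per layer = 25773.2 / 5490, so 4.6946 s.
Time per layer: 4.6946 + 10.4 → 15.0946 s.
Total: 1959 × 15.0946 s = 29570.3214 s → 8.21 hours.

8.21 hours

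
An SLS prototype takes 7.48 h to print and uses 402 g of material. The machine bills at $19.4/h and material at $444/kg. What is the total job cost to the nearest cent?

$323.60

Machine cost = 19.4 × 7.48, so $145.112.
Material charge: 444 × 402/1000 → $178.488.
Total = 145.112 + 178.488 = $323.60.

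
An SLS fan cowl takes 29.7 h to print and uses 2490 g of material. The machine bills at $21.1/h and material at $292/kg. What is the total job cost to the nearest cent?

Machine-time cost: 21.1 × 29.7 → $626.67.
Feedstock cost: 292 × 2490/1000 → $727.08.
Job cost: 626.67 + 727.08 = $1353.75.

$1353.75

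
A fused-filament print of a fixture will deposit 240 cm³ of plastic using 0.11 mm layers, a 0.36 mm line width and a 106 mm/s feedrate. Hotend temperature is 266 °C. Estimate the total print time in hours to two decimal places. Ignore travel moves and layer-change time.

15.88 hours

Bead cross-section = 0.11 × 0.36, so 0.0396 mm².
Total extruded path = 240000/0.0396 = 6060606.1 mm.
Print-move time: 6060606.1 / 106 → 57175.5 s.
That's 57175.5 s → 15.88 hours.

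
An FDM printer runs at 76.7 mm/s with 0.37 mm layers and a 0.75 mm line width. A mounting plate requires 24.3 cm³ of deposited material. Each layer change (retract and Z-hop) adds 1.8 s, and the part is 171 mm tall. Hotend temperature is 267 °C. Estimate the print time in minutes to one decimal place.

Line area = 0.37 × 0.75 = 0.2775 mm².
Path length: 24300 mm³ / 0.2775 mm² → 87567.6 mm.
Time extruding = 87567.6 / 76.7, so 1141.7 s.
Layers = ⌈171/0.37⌉ = 463.
Layer-change overhead = 463 × 1.8 = 833.4 s.
Altogether 1141.7 + 833.4 = 1975.1 s, i.e. 32.9 minutes.

32.9 minutes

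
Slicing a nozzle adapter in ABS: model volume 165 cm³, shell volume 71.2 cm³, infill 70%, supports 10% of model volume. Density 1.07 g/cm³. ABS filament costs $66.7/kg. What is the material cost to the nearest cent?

$10.95

Volume inside the shell: 165 − 71.2 → 93.8 cm³.
Infill deposited: 0.70 × 93.8 → 65.66 cm³.
Support: 0.10 × 165 → 16.5 cm³.
Total printed volume: 71.2 + 65.66 + 16.5 → 153.36 cm³.
Mass = 153.36 × 1.07, so 164.0952 g.
At $66.7/kg: 164.0952/1000 × 66.7 = $10.95.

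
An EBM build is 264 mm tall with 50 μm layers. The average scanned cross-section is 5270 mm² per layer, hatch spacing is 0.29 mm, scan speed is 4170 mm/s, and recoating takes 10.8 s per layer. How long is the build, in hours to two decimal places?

22.23 hours

Layers = ⌈264/0.05⌉ = 5280.
Per-layer scan distance = 5270 / 0.29, so 18172.4 mm.
Scan time per layer: 18172.4 / 4170 → 4.3579 s.
Time per layer: 4.3579 + 10.8 → 15.1579 s.
Build time = 5280 × 15.1579 = 80033.712 s = 22.23 hours.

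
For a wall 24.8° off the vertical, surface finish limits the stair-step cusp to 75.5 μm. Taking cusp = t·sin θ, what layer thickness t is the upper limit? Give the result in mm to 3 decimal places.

t = h_c / sin θ = 0.0755 / 0.4195 = 0.180 mm.

0.180 mm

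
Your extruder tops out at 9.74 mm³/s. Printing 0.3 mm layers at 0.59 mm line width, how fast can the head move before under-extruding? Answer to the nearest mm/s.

Extrusion cross-section: 0.3 × 0.59 → 0.177 mm².
v_max = Q/A = 9.74/0.177 = 55.03 mm/s → 55 mm/s.

55 mm/s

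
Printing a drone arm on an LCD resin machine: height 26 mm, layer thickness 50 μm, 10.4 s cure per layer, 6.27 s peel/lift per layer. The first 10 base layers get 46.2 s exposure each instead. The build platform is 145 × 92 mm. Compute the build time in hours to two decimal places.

Layer count = ceil(26 / 0.05) = 520.
Base layers = 10 × (46.2 + 6.27), so 524.7 s.
Normal layers: 510 × (10.4 + 6.27) → 8501.7 s.
Total = 524.7 + 8501.7 = 9026.4 s = 2.51 hours.

2.51 hours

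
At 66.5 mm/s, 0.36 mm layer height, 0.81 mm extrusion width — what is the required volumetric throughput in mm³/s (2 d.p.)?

Bead cross-section = 0.36 × 0.81 = 0.2916 mm².
Volumetric flow = 66.5 × 0.2916 = 19.39 mm³/s.

19.39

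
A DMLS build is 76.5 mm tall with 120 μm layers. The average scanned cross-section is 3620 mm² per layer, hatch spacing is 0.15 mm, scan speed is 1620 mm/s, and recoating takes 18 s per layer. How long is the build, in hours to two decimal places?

5.83 hours

Layers = ⌈76.5/0.12⌉ = 638.
Per-layer scan distance = 3620 / 0.15, so 24133.3 mm.
Scan time per layer: 24133.3 / 1620 → 14.8971 s.
Time per layer = 14.8971 + 18, so 32.8971 s.
Total: 638 × 32.8971 s = 20988.3498 s → 5.83 hours.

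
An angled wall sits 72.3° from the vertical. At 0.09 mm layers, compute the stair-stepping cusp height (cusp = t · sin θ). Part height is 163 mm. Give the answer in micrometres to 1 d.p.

Cusp = layer height × sin(72.3°) = 0.09 × 0.9527 = 0.085743 mm = 85.7 μm.

85.7 μm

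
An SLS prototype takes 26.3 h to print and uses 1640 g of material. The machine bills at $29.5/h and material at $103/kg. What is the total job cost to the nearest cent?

$944.77

Time charge = 29.5 × 26.3, so $775.85.
Material charge = 103 × 1640/1000 = $168.92.
Total = 775.85 + 168.92 = $944.77.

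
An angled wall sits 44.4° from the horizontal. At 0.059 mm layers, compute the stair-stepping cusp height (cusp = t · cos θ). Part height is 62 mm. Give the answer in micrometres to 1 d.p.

Cusp = layer height × cos(44.4°) = 0.059 × 0.7145 = 0.042156 mm = 42.2 μm.

42.2 μm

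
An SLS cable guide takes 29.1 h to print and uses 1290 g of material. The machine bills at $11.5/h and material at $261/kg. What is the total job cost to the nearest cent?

Time charge = 11.5 × 29.1 = $334.65.
Material charge: 261 × 1290/1000 → $336.69.
Job cost: 334.65 + 336.69 = $671.34.

$671.34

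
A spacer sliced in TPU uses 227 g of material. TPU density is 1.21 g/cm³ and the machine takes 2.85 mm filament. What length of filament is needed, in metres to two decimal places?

29.41 m

Volume = 227 g / 1.21 g·cm⁻³ = 187.6033 cm³ = 187603.3 mm³.
Cross-section of 2.85 mm filament: π·(2.85/2)² = 6.3794 mm².
Length = 187603.3 / 6.3794 = 29407.67 mm = 29.41 m.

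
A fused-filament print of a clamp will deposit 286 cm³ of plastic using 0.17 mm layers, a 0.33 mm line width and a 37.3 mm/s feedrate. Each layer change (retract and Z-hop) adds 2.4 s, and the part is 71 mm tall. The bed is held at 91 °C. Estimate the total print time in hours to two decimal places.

38.24 hours

Extrusion cross-section = 0.17 × 0.33 = 0.0561 mm².
Path length: 286000 mm³ / 0.0561 mm² → 5098039.2 mm.
Time extruding: 5098039.2 / 37.3 → 136676.7 s.
Layer count = ceil(71 / 0.17) = 418.
Non-print overhead: 418 × 2.4 → 1003.2 s.
Altogether 136676.7 + 1003.2 = 137679.9 s, i.e. 38.24 hours.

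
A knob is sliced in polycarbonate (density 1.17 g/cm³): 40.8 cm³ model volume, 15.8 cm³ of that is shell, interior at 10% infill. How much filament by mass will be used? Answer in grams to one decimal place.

21.4 g

Infill region = 40.8 − 15.8 = 25 cm³.
Deposited infill: 0.10 × 25 → 2.5 cm³.
Total extruded = 15.8 + 2.5, so 18.3 cm³.
Mass: 18.3 × 1.17 → 21.411 g.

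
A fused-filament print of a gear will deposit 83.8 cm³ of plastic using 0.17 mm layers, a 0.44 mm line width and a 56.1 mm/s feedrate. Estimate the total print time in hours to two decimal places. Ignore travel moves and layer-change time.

Extrusion cross-section = 0.17 × 0.44, so 0.0748 mm².
Path length: 83800 mm³ / 0.0748 mm² → 1120320.9 mm.
Extrusion time = 1120320.9 / 56.1, so 19970.1 s.
19970.1 s = 5.55 hours.

5.55 hours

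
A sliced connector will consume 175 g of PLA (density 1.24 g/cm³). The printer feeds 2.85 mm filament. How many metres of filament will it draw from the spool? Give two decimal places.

Extruded volume: 175/1.24 = 141.129 cm³ (141129 mm³).
Filament cross-section = π × (2.85/2)² = 6.3794 mm².
L = V/A = 141129/6.3794 = 22122.61 mm → 22.12 m.

22.12 m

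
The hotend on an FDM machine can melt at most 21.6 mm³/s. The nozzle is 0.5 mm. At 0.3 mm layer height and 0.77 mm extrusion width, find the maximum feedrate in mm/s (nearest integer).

Bead cross-section = 0.3 × 0.77, so 0.231 mm².
v_max = Q/A = 21.6/0.231 = 93.51 mm/s → 94 mm/s.

94 mm/s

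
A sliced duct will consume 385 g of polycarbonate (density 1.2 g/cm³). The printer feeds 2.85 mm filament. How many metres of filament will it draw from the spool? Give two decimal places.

50.29 m

Volume = 385 g / 1.2 g·cm⁻³ = 320.8333 cm³ = 320833.3 mm³.
A = π r² = π × 1.425² = 6.3794 mm².
Length = 320833.3 / 6.3794 = 50292.08 mm = 50.29 m.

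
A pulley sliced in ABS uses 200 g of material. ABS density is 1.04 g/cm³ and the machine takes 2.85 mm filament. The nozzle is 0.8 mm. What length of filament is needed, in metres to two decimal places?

Volume = 200 g / 1.04 g·cm⁻³ = 192.3077 cm³ = 192307.7 mm³.
Filament cross-section = π × (2.85/2)² = 6.3794 mm².
Length = 192307.7 / 6.3794 = 30145.11 mm = 30.15 m.

30.15 m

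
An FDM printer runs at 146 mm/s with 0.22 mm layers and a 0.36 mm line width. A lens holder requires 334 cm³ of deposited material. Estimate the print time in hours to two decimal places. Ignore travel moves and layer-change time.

8.02 hours

Line area = 0.22 × 0.36, so 0.0792 mm².
Toolpath length = 334 cm³ / 0.0792 mm² = 334000 / 0.0792 = 4217171.7 mm.
Time extruding = 4217171.7 / 146 = 28884.7 s.
28884.7 s = 8.02 hours.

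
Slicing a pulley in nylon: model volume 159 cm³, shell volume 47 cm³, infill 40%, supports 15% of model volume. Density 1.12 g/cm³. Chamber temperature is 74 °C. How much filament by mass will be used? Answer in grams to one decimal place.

Infill region = 159 − 47, so 112 cm³.
Infill volume = 0.40 × 112, so 44.8 cm³.
Support = 0.15 × 159 = 23.85 cm³.
Total extruded = 47 + 44.8 + 23.85, so 115.65 cm³.
Mass: 115.65 × 1.12 → 129.528 g.

129.5 g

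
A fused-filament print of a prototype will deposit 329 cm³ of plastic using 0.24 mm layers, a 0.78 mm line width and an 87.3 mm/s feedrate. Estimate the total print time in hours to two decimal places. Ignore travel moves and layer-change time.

Extrusion cross-section: 0.24 × 0.78 → 0.1872 mm².
Toolpath length = 329 cm³ / 0.1872 mm² = 329000 / 0.1872 = 1757478.6 mm.
Print-move time = 1757478.6 / 87.3, so 20131.5 s.
That's 20131.5 s → 5.59 hours.

5.59 hours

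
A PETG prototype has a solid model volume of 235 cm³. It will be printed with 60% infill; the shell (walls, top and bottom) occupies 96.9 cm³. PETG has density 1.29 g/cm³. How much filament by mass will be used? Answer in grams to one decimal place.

Volume inside the shell = 235 − 96.9 = 138.1 cm³.
Infill volume = 0.60 × 138.1 = 82.86 cm³.
Total extruded: 96.9 + 82.86 → 179.76 cm³.
Mass: 179.76 × 1.29 → 231.8904 g.

231.9 g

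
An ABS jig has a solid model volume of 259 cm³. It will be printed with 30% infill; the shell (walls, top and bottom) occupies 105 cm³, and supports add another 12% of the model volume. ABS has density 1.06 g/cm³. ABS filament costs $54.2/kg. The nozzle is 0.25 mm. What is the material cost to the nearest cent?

$10.47

Interior volume = 259 − 105 = 154 cm³.
Infill deposited = 0.30 × 154, so 46.2 cm³.
Support = 0.12 × 259, so 31.08 cm³.
Total printed volume: 105 + 46.2 + 31.08 → 182.28 cm³.
Mass = 182.28 × 1.06, so 193.2168 g.
Cost = 193.2168 g / 1000 × $54.2/kg = $10.47.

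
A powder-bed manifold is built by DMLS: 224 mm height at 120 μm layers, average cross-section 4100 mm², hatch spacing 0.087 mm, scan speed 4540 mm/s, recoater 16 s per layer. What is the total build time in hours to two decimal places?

13.68 hours

Layers = ⌈224/0.12⌉ = 1867.
Hatch length per layer = 4100 / 0.087 = 47126.4 mm.
Per-layer scan time: 47126.4 / 4540 → 10.3803 s.
Time per layer = 10.3803 + 16 = 26.3803 s.
Total: 1867 × 26.3803 s = 49252.0201 s → 13.68 hours.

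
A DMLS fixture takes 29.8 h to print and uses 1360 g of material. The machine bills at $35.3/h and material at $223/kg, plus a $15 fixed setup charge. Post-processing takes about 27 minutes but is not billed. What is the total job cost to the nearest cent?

Machine cost = 35.3 × 29.8 = $1051.94.
Material charge = 223 × 1360/1000, so $303.28.
Adding setup: 1051.94 + 303.28 + 15 → $1370.22.

$1370.22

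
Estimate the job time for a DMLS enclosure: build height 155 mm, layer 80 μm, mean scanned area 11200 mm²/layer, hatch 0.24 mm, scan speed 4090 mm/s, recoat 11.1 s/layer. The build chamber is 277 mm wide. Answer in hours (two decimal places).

Layer count = ceil(155 / 0.08) = 1938.
Hatch length per layer = 11200 / 0.24 = 46666.7 mm.
Laser time per layer: 46666.7 / 4090 → 11.41 s.
Time per layer = 11.41 + 11.1, so 22.51 s.
Total: 1938 × 22.51 s = 43624.38 s → 12.12 hours.

12.12 hours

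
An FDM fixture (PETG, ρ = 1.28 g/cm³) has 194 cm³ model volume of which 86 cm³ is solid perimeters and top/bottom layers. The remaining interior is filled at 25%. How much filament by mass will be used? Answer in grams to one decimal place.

Volume inside the shell = 194 − 86, so 108 cm³.
Deposited infill: 0.25 × 108 → 27 cm³.
Deposited volume = 86 + 27, so 113 cm³.
Mass = 113 × 1.28, so 144.64 g.

144.6 g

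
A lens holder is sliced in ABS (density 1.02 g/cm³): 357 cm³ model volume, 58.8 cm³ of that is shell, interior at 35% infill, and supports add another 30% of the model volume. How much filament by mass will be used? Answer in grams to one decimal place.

275.7 g

Interior volume: 357 − 58.8 → 298.2 cm³.
Deposited infill = 0.35 × 298.2 = 104.37 cm³.
Support = 0.30 × 357 = 107.1 cm³.
Total printed volume = 58.8 + 104.37 + 107.1, so 270.27 cm³.
Mass = 270.27 × 1.02 = 275.6754 g.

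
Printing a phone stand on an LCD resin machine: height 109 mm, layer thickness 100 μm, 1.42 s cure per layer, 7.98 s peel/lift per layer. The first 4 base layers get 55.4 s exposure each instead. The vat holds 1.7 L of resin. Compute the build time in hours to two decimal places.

2.91 hours

Layers = ⌈109/0.1⌉ = 1090.
Bottom layers = 4 × (55.4 + 7.98) = 253.52 s.
Remaining layers = 1086 × (1.42 + 7.98), so 10208.4 s.
Sum: 253.52 + 10208.4 = 10461.92 s → 2.91 hours.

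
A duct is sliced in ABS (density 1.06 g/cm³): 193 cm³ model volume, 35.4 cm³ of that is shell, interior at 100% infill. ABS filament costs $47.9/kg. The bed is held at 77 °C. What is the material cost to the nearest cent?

Infill region = 193 − 35.4 = 157.6 cm³.
Deposited infill = 1.00 × 157.6 = 157.6 cm³.
Total printed volume: 35.4 + 157.6 → 193 cm³.
Mass: 193 × 1.06 → 204.58 g.
At $47.9/kg: 204.58/1000 × 47.9 = $9.80.

$9.80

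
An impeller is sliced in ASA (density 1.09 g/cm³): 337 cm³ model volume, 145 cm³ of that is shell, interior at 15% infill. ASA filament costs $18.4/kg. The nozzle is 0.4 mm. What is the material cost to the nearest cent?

Infill region: 337 − 145 → 192 cm³.
Deposited infill: 0.15 × 192 → 28.8 cm³.
Total printed volume = 145 + 28.8, so 173.8 cm³.
Mass = 173.8 × 1.09 = 189.442 g.
Cost = 189.442 g / 1000 × $18.4/kg = $3.49.

$3.49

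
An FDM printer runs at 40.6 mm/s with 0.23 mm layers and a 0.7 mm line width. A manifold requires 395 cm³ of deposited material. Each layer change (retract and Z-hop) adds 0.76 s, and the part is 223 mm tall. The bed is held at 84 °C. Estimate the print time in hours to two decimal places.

Line area = 0.23 × 0.7 = 0.161 mm².
Toolpath length = 395 cm³ / 0.161 mm² = 395000 / 0.161 = 2453416.1 mm.
Print-move time: 2453416.1 / 40.6 → 60429 s.
Layers = ⌈223/0.23⌉ = 970.
Z-hop total: 970 × 0.76 → 737.2 s.
Total = 60429 + 737.2 = 61166.2 s = 16.99 hours.

16.99 hours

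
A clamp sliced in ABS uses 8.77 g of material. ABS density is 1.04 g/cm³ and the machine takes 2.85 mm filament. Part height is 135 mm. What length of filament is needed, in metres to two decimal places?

1.32 m

Extruded volume: 8.77/1.04 = 8.4327 cm³ (8432.7 mm³).
Filament cross-section = π × (2.85/2)² = 6.3794 mm².
Length = 8432.7 / 6.3794 = 1321.86 mm = 1.32 m.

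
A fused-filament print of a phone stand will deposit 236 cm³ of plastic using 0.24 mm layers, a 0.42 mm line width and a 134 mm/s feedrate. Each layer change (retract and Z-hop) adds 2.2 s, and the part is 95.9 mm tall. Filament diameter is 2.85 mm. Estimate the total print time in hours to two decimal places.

5.10 hours

Extrusion cross-section = 0.24 × 0.42, so 0.1008 mm².
Path length: 236000 mm³ / 0.1008 mm² → 2341269.8 mm.
Extrusion time: 2341269.8 / 134 → 17472.2 s.
Number of layers: 95.9 / 0.24 → 400 (rounded up).
Layer-change overhead = 400 × 2.2, so 880 s.
Altogether 17472.2 + 880 = 18352.2 s, i.e. 5.10 hours.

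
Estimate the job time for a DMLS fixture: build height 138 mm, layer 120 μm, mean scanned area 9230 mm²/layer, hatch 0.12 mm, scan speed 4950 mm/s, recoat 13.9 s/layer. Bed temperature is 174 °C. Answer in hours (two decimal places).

9.40 hours

Layers = ⌈138/0.12⌉ = 1150.
Hatch length per layer = 9230 / 0.12, so 76916.7 mm.
Scan time per layer = 76916.7 / 4950 = 15.5387 s.
Per-layer time = 15.5387 + 13.9, so 29.4387 s.
Build time = 1150 × 29.4387 = 33854.505 s = 9.40 hours.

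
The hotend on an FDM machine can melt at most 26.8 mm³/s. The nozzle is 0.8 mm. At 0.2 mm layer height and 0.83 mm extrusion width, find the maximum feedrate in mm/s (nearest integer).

161 mm/s

A: 0.2 × 0.83 → 0.166 mm².
v_max = Q/A = 26.8/0.166 = 161.45 mm/s → 161 mm/s.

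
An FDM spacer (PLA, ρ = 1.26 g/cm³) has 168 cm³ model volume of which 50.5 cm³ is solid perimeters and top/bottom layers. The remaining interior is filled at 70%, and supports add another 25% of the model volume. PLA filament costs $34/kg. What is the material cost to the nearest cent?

$7.49

Infill region = 168 − 50.5 = 117.5 cm³.
Infill volume = 0.70 × 117.5, so 82.25 cm³.
Support = 0.25 × 168 = 42 cm³.
Deposited volume: 50.5 + 82.25 + 42 → 174.75 cm³.
Mass = 174.75 × 1.26 = 220.185 g.
At $34/kg: 220.185/1000 × 34 = $7.49.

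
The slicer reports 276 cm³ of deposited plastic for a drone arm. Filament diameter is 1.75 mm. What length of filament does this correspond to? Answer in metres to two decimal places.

Filament cross-section = π × (1.75/2)² = 2.4053 mm².
L = 276000 mm³ / 2.4053 mm² = 114746.6 mm, i.e. 114.75 m.

114.75 m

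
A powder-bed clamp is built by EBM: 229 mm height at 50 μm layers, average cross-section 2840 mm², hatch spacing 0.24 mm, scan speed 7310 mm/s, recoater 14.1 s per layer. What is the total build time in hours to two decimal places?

20.00 hours

Layers = ⌈229/0.05⌉ = 4580.
Scan path per layer = 2840 / 0.24, so 11833.3 mm.
Beam time per layer: 11833.3 / 7310 → 1.6188 s.
Layer cycle = 1.6188 + 14.1, so 15.7188 s.
Total: 4580 × 15.7188 s = 71992.104 s → 20.00 hours.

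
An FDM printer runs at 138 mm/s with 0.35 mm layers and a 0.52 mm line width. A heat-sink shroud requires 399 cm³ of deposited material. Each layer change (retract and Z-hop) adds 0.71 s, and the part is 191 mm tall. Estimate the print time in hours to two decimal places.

Bead cross-section: 0.35 × 0.52 → 0.182 mm².
Toolpath length = 399 cm³ / 0.182 mm² = 399000 / 0.182 = 2192307.7 mm.
Extrusion time = 2192307.7 / 138 = 15886.3 s.
Layers = ⌈191/0.35⌉ = 546.
Z-hop total = 546 × 0.71 = 387.66 s.
Altogether 15886.3 + 387.66 = 16273.96 s, i.e. 4.52 hours.

4.52 hours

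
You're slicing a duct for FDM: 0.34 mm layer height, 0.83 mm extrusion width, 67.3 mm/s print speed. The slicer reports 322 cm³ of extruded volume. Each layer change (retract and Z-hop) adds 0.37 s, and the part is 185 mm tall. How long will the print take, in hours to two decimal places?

4.77 hours

Bead cross-section = 0.34 × 0.83, so 0.2822 mm².
Path length: 322000 mm³ / 0.2822 mm² → 1141034.7 mm.
Print-move time = 1141034.7 / 67.3 = 16954.5 s.
Layer count = ceil(185 / 0.34) = 545.
Layer-change overhead: 545 × 0.37 → 201.65 s.
Altogether 16954.5 + 201.65 = 17156.15 s, i.e. 4.77 hours.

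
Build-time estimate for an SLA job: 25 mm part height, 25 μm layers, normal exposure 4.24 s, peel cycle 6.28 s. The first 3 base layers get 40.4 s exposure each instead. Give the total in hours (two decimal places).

2.95 hours

Layers = ⌈25/0.025⌉ = 1000.
Burn-in layers = 3 × (40.4 + 6.28) = 140.04 s.
Remaining layers: 997 × (4.24 + 6.28) → 10488.44 s.
Sum: 140.04 + 10488.44 = 10628.48 s → 2.95 hours.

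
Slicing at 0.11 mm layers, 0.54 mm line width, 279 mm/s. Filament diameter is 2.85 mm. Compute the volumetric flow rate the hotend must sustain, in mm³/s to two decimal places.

Extrusion cross-section = 0.11 × 0.54 = 0.0594 mm².
Q = v·A = 279 × 0.0594 = 16.57 mm³/s.

16.57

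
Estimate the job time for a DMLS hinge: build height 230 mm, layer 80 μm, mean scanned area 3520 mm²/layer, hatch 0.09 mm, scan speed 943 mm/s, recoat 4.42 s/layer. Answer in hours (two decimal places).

Layers = ⌈230/0.08⌉ = 2875.
Hatch length per layer: 3520 / 0.09 → 39111.1 mm.
Laser time per layer = 39111.1 / 943 = 41.4752 s.
Layer cycle = 41.4752 + 4.42 = 45.8952 s.
Total: 2875 × 45.8952 s = 131948.7 s → 36.65 hours.

36.65 hours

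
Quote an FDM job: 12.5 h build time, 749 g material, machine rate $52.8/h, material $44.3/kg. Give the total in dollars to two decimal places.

$693.18

Machine cost = 52.8 × 12.5 = $660.00.
Material charge: 44.3 × 749/1000 → $33.1807.
Total = 660.00 + 33.1807 = 693.1807 ≈ $693.18.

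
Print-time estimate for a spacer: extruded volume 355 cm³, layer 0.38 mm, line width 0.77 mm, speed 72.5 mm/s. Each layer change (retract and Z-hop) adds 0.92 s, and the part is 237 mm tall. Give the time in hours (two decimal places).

Line area = 0.38 × 0.77 = 0.2926 mm².
Path length: 355000 mm³ / 0.2926 mm² → 1213260.4 mm.
Print-move time = 1213260.4 / 72.5, so 16734.6 s.
Number of layers: 237 / 0.38 → 624 (rounded up).
Layer-change overhead = 624 × 0.92, so 574.08 s.
Total = 16734.6 + 574.08 = 17308.68 s = 4.81 hours.

4.81 hours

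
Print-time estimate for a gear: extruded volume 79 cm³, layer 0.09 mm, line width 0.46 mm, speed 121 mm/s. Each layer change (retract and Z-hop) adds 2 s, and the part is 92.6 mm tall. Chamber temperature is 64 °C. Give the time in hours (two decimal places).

4.95 hours

Bead cross-section = 0.09 × 0.46, so 0.0414 mm².
Toolpath length = 79 cm³ / 0.0414 mm² = 79000 / 0.0414 = 1908212.6 mm.
Print-move time: 1908212.6 / 121 → 15770.4 s.
Number of layers: 92.6 / 0.09 → 1029 (rounded up).
Layer-change overhead = 1029 × 2 = 2058 s.
Altogether 15770.4 + 2058 = 17828.4 s, i.e. 4.95 hours.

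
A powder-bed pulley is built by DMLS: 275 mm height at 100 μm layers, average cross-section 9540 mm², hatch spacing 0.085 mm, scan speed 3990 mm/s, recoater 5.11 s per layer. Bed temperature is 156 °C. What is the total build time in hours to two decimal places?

25.39 hours

Layer count = ceil(275 / 0.1) = 2750.
Scan path per layer = 9540 / 0.085 = 112235.3 mm.
Per-layer scan time = 112235.3 / 3990, so 28.1291 s.
Per-layer time = 28.1291 + 5.11 = 33.2391 s.
Total: 2750 × 33.2391 s = 91407.525 s → 25.39 hours.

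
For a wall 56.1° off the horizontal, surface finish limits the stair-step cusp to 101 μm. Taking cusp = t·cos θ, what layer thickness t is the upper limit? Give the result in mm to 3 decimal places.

0.181 mm

Layer height = cusp / cos(56.1°) = 0.101 / 0.5577 = 0.181 mm.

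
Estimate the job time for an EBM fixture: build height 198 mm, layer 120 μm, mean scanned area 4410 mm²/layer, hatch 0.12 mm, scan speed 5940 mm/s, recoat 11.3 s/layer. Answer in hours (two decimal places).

8.01 hours

Layer count = ceil(198 / 0.12) = 1650.
Hatch length per layer: 4410 / 0.12 → 36750 mm.
Beam time per layer: 36750 / 5940 → 6.1869 s.
Layer cycle: 6.1869 + 11.3 → 17.4869 s.
Total: 1650 × 17.4869 s = 28853.385 s → 8.01 hours.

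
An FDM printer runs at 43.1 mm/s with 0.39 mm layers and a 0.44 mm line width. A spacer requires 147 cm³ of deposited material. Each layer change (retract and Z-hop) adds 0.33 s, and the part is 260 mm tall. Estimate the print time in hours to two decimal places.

5.58 hours

Line area: 0.39 × 0.44 → 0.1716 mm².
Total extruded path = 147000/0.1716 = 856643.4 mm.
Extrusion time: 856643.4 / 43.1 → 19875.7 s.
Number of layers: 260 / 0.39 → 667 (rounded up).
Layer-change overhead = 667 × 0.33 = 220.11 s.
Total = 19875.7 + 220.11 = 20095.81 s = 5.58 hours.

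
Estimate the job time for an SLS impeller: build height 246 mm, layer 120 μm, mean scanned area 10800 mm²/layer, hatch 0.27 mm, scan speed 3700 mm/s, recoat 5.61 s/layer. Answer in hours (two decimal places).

9.35 hours

Layers = ⌈246/0.12⌉ = 2050.
Hatch length per layer = 10800 / 0.27, so 40000 mm.
Laser time per layer = 40000 / 3700, so 10.8108 s.
Layer cycle = 10.8108 + 5.61 = 16.4208 s.
Total: 2050 × 16.4208 s = 33662.64 s → 9.35 hours.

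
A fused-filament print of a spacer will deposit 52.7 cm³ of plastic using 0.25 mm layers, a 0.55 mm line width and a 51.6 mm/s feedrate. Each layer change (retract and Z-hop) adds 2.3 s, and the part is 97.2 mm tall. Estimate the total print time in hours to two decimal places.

Bead cross-section = 0.25 × 0.55 = 0.1375 mm².
Path length: 52700 mm³ / 0.1375 mm² → 383272.7 mm.
Time extruding: 383272.7 / 51.6 → 7427.8 s.
Layer count = ceil(97.2 / 0.25) = 389.
Z-hop total = 389 × 2.3, so 894.7 s.
Total = 7427.8 + 894.7 = 8322.5 s = 2.31 hours.

2.31 hours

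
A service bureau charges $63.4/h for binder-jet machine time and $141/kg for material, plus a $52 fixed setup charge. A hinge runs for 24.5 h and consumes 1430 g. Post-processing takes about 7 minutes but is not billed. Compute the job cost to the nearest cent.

$1806.93

Machine-time cost: 63.4 × 24.5 → $1553.30.
Feedstock cost: 141 × 1430/1000 → $201.63.
Adding setup: 1553.30 + 201.63 + 52 → $1806.93.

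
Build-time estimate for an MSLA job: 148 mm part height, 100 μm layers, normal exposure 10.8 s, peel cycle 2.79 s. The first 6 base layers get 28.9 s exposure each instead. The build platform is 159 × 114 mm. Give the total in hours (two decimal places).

5.62 hours

Number of layers: 148 / 0.1 → 1480 (rounded up).
Bottom layers = 6 × (28.9 + 2.79) = 190.14 s.
Remaining layers = 1474 × (10.8 + 2.79) = 20031.66 s.
Total = 190.14 + 20031.66 = 20221.8 s = 5.62 hours.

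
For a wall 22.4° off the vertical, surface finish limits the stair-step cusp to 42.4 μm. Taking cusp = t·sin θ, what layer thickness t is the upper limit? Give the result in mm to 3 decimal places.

0.111 mm

sin(22.4°) = 0.3811; t_max = 0.0424/0.3811 = 0.111 mm.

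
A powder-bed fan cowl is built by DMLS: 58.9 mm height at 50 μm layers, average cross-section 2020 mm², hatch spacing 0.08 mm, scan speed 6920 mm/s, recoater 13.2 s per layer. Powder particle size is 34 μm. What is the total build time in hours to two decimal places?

Number of layers: 58.9 / 0.05 → 1178 (rounded up).
Per-layer scan distance = 2020 / 0.08, so 25250 mm.
Laser time per layer = 25250 / 6920 = 3.6488 s.
Per-layer time = 3.6488 + 13.2 = 16.8488 s.
1178 layers × 16.8488 s/layer = 19847.8864 s, i.e. 5.51 hours.

5.51 hours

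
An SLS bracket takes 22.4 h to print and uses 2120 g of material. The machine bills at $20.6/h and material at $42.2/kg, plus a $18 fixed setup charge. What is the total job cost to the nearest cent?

$568.90

Time charge: 20.6 × 22.4 → $461.44.
Material charge = 42.2 × 2120/1000 = $89.464.
Adding setup: 461.44 + 89.464 + 18 → 568.904 ≈ $568.90.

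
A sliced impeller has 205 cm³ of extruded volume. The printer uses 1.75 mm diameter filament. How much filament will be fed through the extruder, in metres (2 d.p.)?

85.23 m

Cross-section of 1.75 mm filament: π·(1.75/2)² = 2.4053 mm².
L = 205000 mm³ / 2.4053 mm² = 85228.45 mm, i.e. 85.23 m.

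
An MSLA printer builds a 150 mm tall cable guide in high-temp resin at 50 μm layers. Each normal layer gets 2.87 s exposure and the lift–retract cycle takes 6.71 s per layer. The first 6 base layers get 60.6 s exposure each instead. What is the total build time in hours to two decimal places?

Number of layers: 150 / 0.05 → 3000 (rounded up).
Bottom layers = 6 × (60.6 + 6.71), so 403.86 s.
Regular layers: 2994 × (2.87 + 6.71) → 28682.52 s.
Total = 403.86 + 28682.52 = 29086.38 s = 8.08 hours.

8.08 hours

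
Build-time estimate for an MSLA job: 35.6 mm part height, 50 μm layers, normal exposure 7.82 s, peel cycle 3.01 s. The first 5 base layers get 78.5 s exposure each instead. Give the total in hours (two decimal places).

Layer count = ceil(35.6 / 0.05) = 712.
Burn-in layers = 5 × (78.5 + 3.01), so 407.55 s.
Regular layers = 707 × (7.82 + 3.01) = 7656.81 s.
Total = 407.55 + 7656.81 = 8064.36 s = 2.24 hours.

2.24 hours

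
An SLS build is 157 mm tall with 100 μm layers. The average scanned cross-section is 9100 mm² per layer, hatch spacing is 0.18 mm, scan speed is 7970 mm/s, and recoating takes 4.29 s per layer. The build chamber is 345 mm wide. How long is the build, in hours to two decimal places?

4.64 hours

Layers = ⌈157/0.1⌉ = 1570.
Hatch length per layer = 9100 / 0.18, so 50555.6 mm.
Laser time per layer = 50555.6 / 7970 = 6.3432 s.
Time per layer: 6.3432 + 4.29 → 10.6332 s.
1570 layers × 10.6332 s/layer = 16694.124 s, i.e. 4.64 hours.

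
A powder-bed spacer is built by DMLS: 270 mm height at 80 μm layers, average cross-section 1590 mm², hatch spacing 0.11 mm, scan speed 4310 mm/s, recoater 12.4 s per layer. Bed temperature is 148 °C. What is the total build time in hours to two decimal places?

14.77 hours

Layer count = ceil(270 / 0.08) = 3375.
Per-layer scan distance = 1590 / 0.11, so 14454.5 mm.
Laser time per layer = 14454.5 / 4310 = 3.3537 s.
Layer cycle: 3.3537 + 12.4 → 15.7537 s.
3375 layers × 15.7537 s/layer = 53168.7375 s, i.e. 14.77 hours.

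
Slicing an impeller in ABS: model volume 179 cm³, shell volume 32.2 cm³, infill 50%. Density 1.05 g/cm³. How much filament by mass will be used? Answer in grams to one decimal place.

110.9 g

Infill region: 179 − 32.2 → 146.8 cm³.
Infill deposited = 0.50 × 146.8, so 73.4 cm³.
Deposited volume: 32.2 + 73.4 → 105.6 cm³.
Mass = 105.6 × 1.05, so 110.88 g.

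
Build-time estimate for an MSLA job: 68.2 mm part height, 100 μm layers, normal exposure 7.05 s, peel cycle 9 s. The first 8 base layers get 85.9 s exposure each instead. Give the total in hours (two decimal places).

Number of layers: 68.2 / 0.1 → 682 (rounded up).
Base layers = 8 × (85.9 + 9), so 759.2 s.
Normal layers = 674 × (7.05 + 9), so 10817.7 s.
Sum: 759.2 + 10817.7 = 11576.9 s → 3.22 hours.

3.22 hours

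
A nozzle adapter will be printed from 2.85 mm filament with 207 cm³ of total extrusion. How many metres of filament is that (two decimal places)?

A = π r² = π × 1.425² = 6.3794 mm².
L = 207000 mm³ / 6.3794 mm² = 32448.19 mm, i.e. 32.45 m.

32.45 m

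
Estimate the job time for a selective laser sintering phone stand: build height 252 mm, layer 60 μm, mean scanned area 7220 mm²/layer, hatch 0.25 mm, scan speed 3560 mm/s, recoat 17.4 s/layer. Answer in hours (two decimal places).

Layers = ⌈252/0.06⌉ = 4200.
Scan path per layer: 7220 / 0.25 → 28880 mm.
Scan time per layer = 28880 / 3560, so 8.1124 s.
Time per layer = 8.1124 + 17.4, so 25.5124 s.
Build time = 4200 × 25.5124 = 107152.08 s = 29.76 hours.

29.76 hours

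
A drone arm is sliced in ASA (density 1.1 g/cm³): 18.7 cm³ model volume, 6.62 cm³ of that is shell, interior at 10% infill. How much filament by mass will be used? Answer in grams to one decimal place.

Infill region: 18.7 − 6.62 → 12.08 cm³.
Infill deposited = 0.10 × 12.08 = 1.208 cm³.
Total extruded = 6.62 + 1.208 = 7.828 cm³.
Mass = 7.828 × 1.1, so 8.6108 g.

8.6 g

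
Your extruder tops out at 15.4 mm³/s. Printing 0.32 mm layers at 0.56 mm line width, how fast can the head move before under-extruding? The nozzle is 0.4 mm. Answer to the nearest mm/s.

A = 0.32 × 0.56 = 0.1792 mm².
Max speed = 15.4 / 0.1792 = 85.94 ≈ 86 mm/s.

86 mm/s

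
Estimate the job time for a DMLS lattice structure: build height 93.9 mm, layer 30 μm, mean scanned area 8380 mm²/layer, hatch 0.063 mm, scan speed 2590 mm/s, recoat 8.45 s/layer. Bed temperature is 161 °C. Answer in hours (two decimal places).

Number of layers: 93.9 / 0.03 → 3130 (rounded up).
Hatch length per layer: 8380 / 0.063 → 133015.9 mm.
Scan time per layer = 133015.9 / 2590, so 51.3575 s.
Layer cycle = 51.3575 + 8.45 = 59.8075 s.
Total: 3130 × 59.8075 s = 187197.475 s → 52.00 hours.

52.00 hours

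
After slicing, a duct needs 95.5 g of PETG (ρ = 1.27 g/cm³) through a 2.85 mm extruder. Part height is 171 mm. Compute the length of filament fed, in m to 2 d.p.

Extruded volume: 95.5/1.27 = 75.1969 cm³ (75196.9 mm³).
Cross-section of 2.85 mm filament: π·(2.85/2)² = 6.3794 mm².
Length = 75196.9 / 6.3794 = 11787.46 mm = 11.79 m.

11.79 m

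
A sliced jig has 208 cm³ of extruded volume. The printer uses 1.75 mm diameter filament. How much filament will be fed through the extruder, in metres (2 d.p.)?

86.48 m

Filament cross-section = π × (1.75/2)² = 2.4053 mm².
L = 208000 mm³ / 2.4053 mm² = 86475.7 mm, i.e. 86.48 m.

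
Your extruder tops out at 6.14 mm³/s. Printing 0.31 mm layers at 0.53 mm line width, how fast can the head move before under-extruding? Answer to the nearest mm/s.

Bead cross-section = 0.31 × 0.53, so 0.1643 mm².
Max speed = 6.14 / 0.1643 = 37.37 ≈ 37 mm/s.

37 mm/s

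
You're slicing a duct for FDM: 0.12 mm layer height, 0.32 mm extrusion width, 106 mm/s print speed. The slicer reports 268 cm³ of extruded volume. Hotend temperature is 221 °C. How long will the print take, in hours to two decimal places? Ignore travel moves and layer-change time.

Bead cross-section = 0.12 × 0.32, so 0.0384 mm².
Path length: 268000 mm³ / 0.0384 mm² → 6979166.7 mm.
Time extruding = 6979166.7 / 106 = 65841.2 s.
That's 65841.2 s → 18.29 hours.

18.29 hours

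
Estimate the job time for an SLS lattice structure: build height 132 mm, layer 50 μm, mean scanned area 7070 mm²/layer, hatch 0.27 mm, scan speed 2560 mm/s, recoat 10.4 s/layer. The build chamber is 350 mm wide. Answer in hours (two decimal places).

15.13 hours

Layer count = ceil(132 / 0.05) = 2640.
Per-layer scan distance: 7070 / 0.27 → 26185.2 mm.
Scan time per layer: 26185.2 / 2560 → 10.2286 s.
Per-layer time: 10.2286 + 10.4 → 20.6286 s.
Total: 2640 × 20.6286 s = 54459.504 s → 15.13 hours.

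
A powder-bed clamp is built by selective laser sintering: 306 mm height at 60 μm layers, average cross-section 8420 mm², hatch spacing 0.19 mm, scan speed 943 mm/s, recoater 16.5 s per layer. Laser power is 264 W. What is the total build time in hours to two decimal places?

89.95 hours

Layers = ⌈306/0.06⌉ = 5100.
Hatch length per layer: 8420 / 0.19 → 44315.8 mm.
Per-layer scan time: 44315.8 / 943 → 46.9945 s.
Per-layer time = 46.9945 + 16.5 = 63.4945 s.
Total: 5100 × 63.4945 s = 323821.95 s → 89.95 hours.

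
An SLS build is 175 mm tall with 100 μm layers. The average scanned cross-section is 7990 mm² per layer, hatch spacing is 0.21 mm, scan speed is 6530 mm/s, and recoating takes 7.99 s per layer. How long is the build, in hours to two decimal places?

6.72 hours

Layers = ⌈175/0.1⌉ = 1750.
Per-layer scan distance = 7990 / 0.21, so 38047.6 mm.
Scan time per layer: 38047.6 / 6530 → 5.8266 s.
Time per layer = 5.8266 + 7.99, so 13.8166 s.
Total: 1750 × 13.8166 s = 24179.05 s → 6.72 hours.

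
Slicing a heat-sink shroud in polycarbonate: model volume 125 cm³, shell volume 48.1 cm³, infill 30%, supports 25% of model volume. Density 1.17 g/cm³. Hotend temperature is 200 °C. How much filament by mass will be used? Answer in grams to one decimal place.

119.8 g

Interior volume = 125 − 48.1 = 76.9 cm³.
Infill volume = 0.30 × 76.9, so 23.07 cm³.
Support = 0.25 × 125, so 31.25 cm³.
Deposited volume = 48.1 + 23.07 + 31.25 = 102.42 cm³.
Mass = 102.42 × 1.17, so 119.8314 g.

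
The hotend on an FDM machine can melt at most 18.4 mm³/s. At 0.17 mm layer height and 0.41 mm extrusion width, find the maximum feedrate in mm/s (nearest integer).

Bead cross-section = 0.17 × 0.41 = 0.0697 mm².
Max speed = 18.4 / 0.0697 = 263.99 ≈ 264 mm/s.

264 mm/s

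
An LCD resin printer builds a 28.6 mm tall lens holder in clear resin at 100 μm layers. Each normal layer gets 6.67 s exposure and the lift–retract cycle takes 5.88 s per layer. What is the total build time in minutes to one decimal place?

Layers = ⌈28.6/0.1⌉ = 286.
Each layer takes: 6.67 + 5.88 → 12.55 s.
Total = 286 × 12.55 = 3589.3 s = 59.8 minutes.

59.8 minutes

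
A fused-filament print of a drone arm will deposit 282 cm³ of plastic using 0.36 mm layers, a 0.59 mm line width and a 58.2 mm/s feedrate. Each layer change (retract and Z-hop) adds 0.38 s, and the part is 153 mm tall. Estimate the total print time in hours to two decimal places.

Bead cross-section = 0.36 × 0.59, so 0.2124 mm².
Path length: 282000 mm³ / 0.2124 mm² → 1327683.6 mm.
Print-move time = 1327683.6 / 58.2, so 22812.4 s.
Layers = ⌈153/0.36⌉ = 425.
Layer-change overhead = 425 × 0.38 = 161.5 s.
Altogether 22812.4 + 161.5 = 22973.9 s, i.e. 6.38 hours.

6.38 hours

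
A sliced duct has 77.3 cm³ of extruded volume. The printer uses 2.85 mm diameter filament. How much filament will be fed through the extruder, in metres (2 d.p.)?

Filament cross-section = π × (2.85/2)² = 6.3794 mm².
Length = 77.3 cm³ / 6.3794 mm² = 77300 / 6.3794 = 12117.13 mm = 12.12 m.

12.12 m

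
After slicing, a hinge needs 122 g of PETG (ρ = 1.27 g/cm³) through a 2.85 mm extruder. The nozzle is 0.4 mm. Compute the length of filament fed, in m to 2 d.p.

15.06 m

Extruded volume: 122/1.27 = 96.063 cm³ (96063 mm³).
Cross-section of 2.85 mm filament: π·(2.85/2)² = 6.3794 mm².
L = V/A = 96063/6.3794 = 15058.31 mm → 15.06 m.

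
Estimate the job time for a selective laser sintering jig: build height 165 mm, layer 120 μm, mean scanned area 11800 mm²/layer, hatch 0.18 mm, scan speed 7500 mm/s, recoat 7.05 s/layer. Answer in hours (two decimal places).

Layers = ⌈165/0.12⌉ = 1375.
Scan path per layer = 11800 / 0.18, so 65555.6 mm.
Scan time per layer = 65555.6 / 7500, so 8.7407 s.
Time per layer = 8.7407 + 7.05, so 15.7907 s.
Total: 1375 × 15.7907 s = 21712.2125 s → 6.03 hours.

6.03 hours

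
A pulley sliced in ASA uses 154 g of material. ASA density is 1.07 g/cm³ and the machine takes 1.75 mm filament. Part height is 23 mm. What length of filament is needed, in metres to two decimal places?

59.84 m

Extruded volume: 154/1.07 = 143.9252 cm³ (143925.2 mm³).
Filament cross-section = π × (1.75/2)² = 2.4053 mm².
L = V/A = 143925.2/2.4053 = 59836.69 mm → 59.84 m.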